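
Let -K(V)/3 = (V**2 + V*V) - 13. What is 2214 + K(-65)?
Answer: -23097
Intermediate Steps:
K(V) = 39 - 6*V**2 (K(V) = -3*((V**2 + V*V) - 13) = -3*((V**2 + V**2) - 13) = -3*(2*V**2 - 13) = -3*(-13 + 2*V**2) = 39 - 6*V**2)
2214 + K(-65) = 2214 + (39 - 6*(-65)**2) = 2214 + (39 - 6*4225) = 2214 + (39 - 25350) = 2214 - 25311 = -23097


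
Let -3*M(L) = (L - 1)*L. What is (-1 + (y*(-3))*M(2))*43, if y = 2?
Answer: 129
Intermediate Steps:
M(L) = -L*(-1 + L)/3 (M(L) = -(L - 1)*L/3 = -(-1 + L)*L/3 = -L*(-1 + L)/3)
(-1 + (y*(-3))*M(2))*43 = (-1 + (2*(-3))*((⅓)*2*(1 - 1*2)))*43 = (-1 - 2*2*(1 - 2))*43 = (-1 - 2*2*(-1))*43 = (-1 - 6*(-⅔))*43 = (-1 + 4)*43 = 3*43 = 129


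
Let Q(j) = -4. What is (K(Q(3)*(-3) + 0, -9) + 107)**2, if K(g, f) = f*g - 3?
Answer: 16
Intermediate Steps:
K(g, f) = -3 + f*g
(K(Q(3)*(-3) + 0, -9) + 107)**2 = ((-3 - 9*(-4*(-3) + 0)) + 107)**2 = ((-3 - 9*(12 + 0)) + 107)**2 = ((-3 - 9*12) + 107)**2 = ((-3 - 108) + 107)**2 = (-111 + 107)**2 = (-4)**2 = 16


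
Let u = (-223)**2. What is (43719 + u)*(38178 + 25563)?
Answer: 5956468968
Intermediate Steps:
u = 49729
(43719 + u)*(38178 + 25563) = (43719 + 49729)*(38178 + 25563) = 93448*63741 = 5956468968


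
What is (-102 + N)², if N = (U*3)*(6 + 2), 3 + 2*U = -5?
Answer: 39204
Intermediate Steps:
U = -4 (U = -3/2 + (½)*(-5) = -3/2 - 5/2 = -4)
N = -96 (N = (-4*3)*(6 + 2) = -12*8 = -96)
(-102 + N)² = (-102 - 96)² = (-198)² = 39204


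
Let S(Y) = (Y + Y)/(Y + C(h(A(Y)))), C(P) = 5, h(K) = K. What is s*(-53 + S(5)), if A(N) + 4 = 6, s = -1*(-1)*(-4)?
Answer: 208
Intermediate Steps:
s = -4 (s = 1*(-4) = -4)
A(N) = 2 (A(N) = -4 + 6 = 2)
S(Y) = 2*Y/(5 + Y) (S(Y) = (Y + Y)/(Y + 5) = (2*Y)/(5 + Y) = 2*Y/(5 + Y))
s*(-53 + S(5)) = -4*(-53 + 2*5/(5 + 5)) = -4*(-53 + 2*5/10) = -4*(-53 + 2*5*(1/10)) = -4*(-53 + 1) = -4*(-52) = 208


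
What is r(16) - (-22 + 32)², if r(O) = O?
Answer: -84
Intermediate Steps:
r(16) - (-22 + 32)² = 16 - (-22 + 32)² = 16 - 1*10² = 16 - 1*100 = 16 - 100 = -84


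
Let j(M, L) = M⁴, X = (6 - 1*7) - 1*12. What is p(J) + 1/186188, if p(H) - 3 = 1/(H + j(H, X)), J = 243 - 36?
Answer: 256386502889927/85462014611376 ≈ 3.0000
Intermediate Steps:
J = 207
X = -13 (X = (6 - 7) - 12 = -1 - 12 = -13)
p(H) = 3 + 1/(H + H⁴)
p(J) + 1/186188 = (1 + 3*207 + 3*207⁴)/(207 + 207⁴) + 1/186188 = (1 + 621 + 3*1836036801)/(207 + 1836036801) + 1/186188 = (1 + 621 + 5508110403)/1836037008 + 1/186188 = (1/1836037008)*5508111025 + 1/186188 = 5508111025/1836037008 + 1/186188 = 256386502889927/85462014611376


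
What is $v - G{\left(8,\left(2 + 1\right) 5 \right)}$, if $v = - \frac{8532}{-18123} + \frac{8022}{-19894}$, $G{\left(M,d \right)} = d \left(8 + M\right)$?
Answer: $- \frac{294234687}{1226323} \approx -239.93$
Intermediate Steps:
$v = \frac{82833}{1226323}$ ($v = \left(-8532\right) \left(- \frac{1}{18123}\right) + 8022 \left(- \frac{1}{19894}\right) = \frac{2844}{6041} - \frac{573}{1421} = \frac{82833}{1226323} \approx 0.067546$)
$v - G{\left(8,\left(2 + 1\right) 5 \right)} = \frac{82833}{1226323} - \left(2 + 1\right) 5 \left(8 + 8\right) = \frac{82833}{1226323} - 3 \cdot 5 \cdot 16 = \frac{82833}{1226323} - 15 \cdot 16 = \frac{82833}{1226323} - 240 = - \frac{294234687}{1226323}$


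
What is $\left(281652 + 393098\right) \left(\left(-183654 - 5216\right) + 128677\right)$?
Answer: $-40615226750$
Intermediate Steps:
$\left(281652 + 393098\right) \left(\left(-183654 - 5216\right) + 128677\right) = 674750 \left(-188870 + 128677\right) = 674750 \left(-60193\right) = -40615226750$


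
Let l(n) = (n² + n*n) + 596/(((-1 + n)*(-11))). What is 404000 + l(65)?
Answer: 72591051/176 ≈ 4.1245e+5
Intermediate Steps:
l(n) = 2*n² + 596/(11 - 11*n) (l(n) = (n² + n²) + 596/(11 - 11*n) = 2*n² + 596/(11 - 11*n))
404000 + l(65) = 404000 + 2*(-298 - 11*65² + 11*65³)/(11*(-1 + 65)) = 404000 + (2/11)*(-298 - 11*4225 + 11*274625)/64 = 404000 + (2/11)*(1/64)*(-298 - 46475 + 3020875) = 404000 + (2/11)*(1/64)*2974102 = 404000 + 1487051/176 = 72591051/176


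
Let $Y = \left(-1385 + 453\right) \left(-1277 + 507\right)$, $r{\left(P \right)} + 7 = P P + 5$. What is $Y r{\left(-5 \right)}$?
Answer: $16505720$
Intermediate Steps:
$r{\left(P \right)} = -2 + P^{2}$ ($r{\left(P \right)} = -7 + \left(P P + 5\right) = -7 + \left(P^{2} + 5\right) = -7 + \left(5 + P^{2}\right) = -2 + P^{2}$)
$Y = 717640$ ($Y = \left(-932\right) \left(-770\right) = 717640$)
$Y r{\left(-5 \right)} = 717640 \left(-2 + \left(-5\right)^{2}\right) = 717640 \left(-2 + 25\right) = 717640 \cdot 23 = 16505720$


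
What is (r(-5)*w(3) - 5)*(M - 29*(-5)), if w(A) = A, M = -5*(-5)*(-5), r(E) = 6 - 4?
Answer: 20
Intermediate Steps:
r(E) = 2
M = -125 (M = 25*(-5) = -125)
(r(-5)*w(3) - 5)*(M - 29*(-5)) = (2*3 - 5)*(-125 - 29*(-5)) = (6 - 5)*(-125 + 145) = 1*20 = 20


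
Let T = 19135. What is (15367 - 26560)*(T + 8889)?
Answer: -313672632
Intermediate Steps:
(15367 - 26560)*(T + 8889) = (15367 - 26560)*(19135 + 8889) = -11193*28024 = -313672632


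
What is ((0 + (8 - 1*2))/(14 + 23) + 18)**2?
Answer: 451584/1369 ≈ 329.86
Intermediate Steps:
((0 + (8 - 1*2))/(14 + 23) + 18)**2 = ((0 + (8 - 2))/37 + 18)**2 = ((0 + 6)*(1/37) + 18)**2 = (6*(1/37) + 18)**2 = (6/37 + 18)**2 = (672/37)**2 = 451584/1369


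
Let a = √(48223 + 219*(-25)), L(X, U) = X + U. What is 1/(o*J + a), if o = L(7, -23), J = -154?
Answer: 616/1507137 - √10687/3014274 ≈ 0.00037443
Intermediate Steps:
L(X, U) = U + X
o = -16 (o = -23 + 7 = -16)
a = 2*√10687 (a = √(48223 - 5475) = √42748 = 2*√10687 ≈ 206.76)
1/(o*J + a) = 1/(-16*(-154) + 2*√10687) = 1/(2464 + 2*√10687)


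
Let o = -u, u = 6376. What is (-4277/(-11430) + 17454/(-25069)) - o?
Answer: 1826878280813/286538670 ≈ 6375.7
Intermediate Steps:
o = -6376 (o = -1*6376 = -6376)
(-4277/(-11430) + 17454/(-25069)) - o = (-4277/(-11430) + 17454/(-25069)) - 1*(-6376) = (-4277*(-1/11430) + 17454*(-1/25069)) + 6376 = (4277/11430 - 17454/25069) + 6376 = -92279107/286538670 + 6376 = 1826878280813/286538670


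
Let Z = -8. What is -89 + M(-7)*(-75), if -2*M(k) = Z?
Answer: -389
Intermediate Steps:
M(k) = 4 (M(k) = -½*(-8) = 4)
-89 + M(-7)*(-75) = -89 + 4*(-75) = -89 - 300 = -389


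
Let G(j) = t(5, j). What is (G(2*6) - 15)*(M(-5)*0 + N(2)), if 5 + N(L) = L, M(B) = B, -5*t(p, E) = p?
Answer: 48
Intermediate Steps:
t(p, E) = -p/5
G(j) = -1 (G(j) = -⅕*5 = -1)
N(L) = -5 + L
(G(2*6) - 15)*(M(-5)*0 + N(2)) = (-1 - 15)*(-5*0 + (-5 + 2)) = -16*(0 - 3) = -16*(-3) = 48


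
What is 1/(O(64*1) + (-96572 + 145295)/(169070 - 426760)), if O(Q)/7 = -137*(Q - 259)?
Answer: 257690/48189269727 ≈ 5.3475e-6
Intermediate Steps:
O(Q) = 248381 - 959*Q (O(Q) = 7*(-137*(Q - 259)) = 7*(-137*(-259 + Q)) = 7*(35483 - 137*Q) = 248381 - 959*Q)
1/(O(64*1) + (-96572 + 145295)/(169070 - 426760)) = 1/((248381 - 61376) + (-96572 + 145295)/(169070 - 426760)) = 1/((248381 - 959*64) + 48723/(-257690)) = 1/((248381 - 61376) + 48723*(-1/257690)) = 1/(187005 - 48723/257690) = 1/(48189269727/257690) = 257690/48189269727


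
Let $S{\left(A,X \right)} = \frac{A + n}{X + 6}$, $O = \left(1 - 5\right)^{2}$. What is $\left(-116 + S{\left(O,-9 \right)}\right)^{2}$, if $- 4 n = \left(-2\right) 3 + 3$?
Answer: $\frac{2128681}{144} \approx 14783.0$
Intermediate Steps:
$n = \frac{3}{4}$ ($n = - \frac{\left(-2\right) 3 + 3}{4} = - \frac{-6 + 3}{4} = \left(- \frac{1}{4}\right) \left(-3\right) = \frac{3}{4} \approx 0.75$)
$O = 16$ ($O = \left(-4\right)^{2} = 16$)
$S{\left(A,X \right)} = \frac{\frac{3}{4} + A}{6 + X}$ ($S{\left(A,X \right)} = \frac{A + \frac{3}{4}}{X + 6} = \frac{\frac{3}{4} + A}{6 + X}$)
$\left(-116 + S{\left(O,-9 \right)}\right)^{2} = \left(-116 + \frac{\frac{3}{4} + 16}{6 - 9}\right)^{2} = \left(-116 + \frac{1}{-3} \cdot \frac{67}{4}\right)^{2} = \left(-116 - \frac{67}{12}\right)^{2} = \left(- \frac{1459}{12}\right)^{2} = \frac{2128681}{144}$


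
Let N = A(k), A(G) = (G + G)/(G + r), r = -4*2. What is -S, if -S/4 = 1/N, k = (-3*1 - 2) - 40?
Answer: 106/45 ≈ 2.3556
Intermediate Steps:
r = -8
k = -45 (k = (-3 - 2) - 40 = -5 - 40 = -45)
A(G) = 2*G/(-8 + G) (A(G) = (G + G)/(G - 8) = (2*G)/(-8 + G) = 2*G/(-8 + G))
N = 90/53 (N = 2*(-45)/(-8 - 45) = 2*(-45)/(-53) = 2*(-45)*(-1/53) = 90/53 ≈ 1.6981)
S = -106/45 (S = -4/90/53 = -4*53/90 = -106/45 ≈ -2.3556)
-S = -1*(-106/45) = 106/45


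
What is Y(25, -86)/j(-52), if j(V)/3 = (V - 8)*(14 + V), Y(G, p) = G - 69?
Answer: -11/1710 ≈ -0.0064327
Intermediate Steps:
Y(G, p) = -69 + G
j(V) = 3*(-8 + V)*(14 + V) (j(V) = 3*((V - 8)*(14 + V)) = 3*((-8 + V)*(14 + V)) = 3*(-8 + V)*(14 + V))
Y(25, -86)/j(-52) = (-69 + 25)/(-336 + 3*(-52)**2 + 18*(-52)) = -44/(-336 + 3*2704 - 936) = -44/(-336 + 8112 - 936) = -44/6840 = -44*1/6840 = -11/1710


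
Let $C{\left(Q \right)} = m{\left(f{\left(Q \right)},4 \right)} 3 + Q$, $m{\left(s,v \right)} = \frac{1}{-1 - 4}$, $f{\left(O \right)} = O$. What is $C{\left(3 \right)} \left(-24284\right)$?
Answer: $- \frac{291408}{5} \approx -58282.0$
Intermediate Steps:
$m{\left(s,v \right)} = - \frac{1}{5}$ ($m{\left(s,v \right)} = \frac{1}{-5} = - \frac{1}{5}$)
$C{\left(Q \right)} = - \frac{3}{5} + Q$ ($C{\left(Q \right)} = \left(- \frac{1}{5}\right) 3 + Q = - \frac{3}{5} + Q$)
$C{\left(3 \right)} \left(-24284\right) = \left(- \frac{3}{5} + 3\right) \left(-24284\right) = \frac{12}{5} \left(-24284\right) = - \frac{291408}{5}$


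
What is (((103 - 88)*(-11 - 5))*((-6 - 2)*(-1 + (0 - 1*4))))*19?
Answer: -182400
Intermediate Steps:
(((103 - 88)*(-11 - 5))*((-6 - 2)*(-1 + (0 - 1*4))))*19 = ((15*(-16))*(-8*(-1 + (0 - 4))))*19 = -(-1920)*(-1 - 4)*19 = -(-1920)*(-5)*19 = -240*40*19 = -9600*19 = -182400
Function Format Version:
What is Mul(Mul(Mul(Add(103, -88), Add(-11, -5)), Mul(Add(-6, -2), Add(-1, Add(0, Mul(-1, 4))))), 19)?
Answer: -182400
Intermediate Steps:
Mul(Mul(Mul(Add(103, -88), Add(-11, -5)), Mul(Add(-6, -2), Add(-1, Add(0, Mul(-1, 4))))), 19) = Mul(Mul(Mul(15, -16), Mul(-8, Add(-1, Add(0, -4)))), 19) = Mul(Mul(-240, Mul(-8, Add(-1, -4))), 19) = Mul(Mul(-240, Mul(-8, -5)), 19) = Mul(Mul(-240, 40), 19) = Mul(-9600, 19) = -182400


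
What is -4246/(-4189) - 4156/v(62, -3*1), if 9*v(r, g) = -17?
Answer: 156757538/71213 ≈ 2201.3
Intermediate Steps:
v(r, g) = -17/9 (v(r, g) = (1/9)*(-17) = -17/9)
-4246/(-4189) - 4156/v(62, -3*1) = -4246/(-4189) - 4156/(-17/9) = -4246*(-1/4189) - 4156*(-9/17) = 4246/4189 + 37404/17 = 156757538/71213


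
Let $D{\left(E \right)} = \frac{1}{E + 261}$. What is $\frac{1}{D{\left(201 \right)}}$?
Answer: $462$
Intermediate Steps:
$D{\left(E \right)} = \frac{1}{261 + E}$
$\frac{1}{D{\left(201 \right)}} = \frac{1}{\frac{1}{261 + 201}} = \frac{1}{\frac{1}{462}} = 462$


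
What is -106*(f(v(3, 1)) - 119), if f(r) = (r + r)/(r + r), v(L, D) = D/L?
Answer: 12508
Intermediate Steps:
f(r) = 1 (f(r) = (2*r)/((2*r)) = (2*r)*(1/(2*r)) = 1)
-106*(f(v(3, 1)) - 119) = -106*(1 - 119) = -106*(-118) = 12508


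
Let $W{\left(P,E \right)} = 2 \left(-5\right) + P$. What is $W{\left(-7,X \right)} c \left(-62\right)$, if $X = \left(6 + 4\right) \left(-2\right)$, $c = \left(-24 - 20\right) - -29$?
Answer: $-15810$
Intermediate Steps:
$c = -15$ ($c = -44 + 29 = -15$)
$X = -20$ ($X = 10 \left(-2\right) = -20$)
$W{\left(P,E \right)} = -10 + P$
$W{\left(-7,X \right)} c \left(-62\right) = \left(-10 - 7\right) \left(-15\right) \left(-62\right) = \left(-17\right) \left(-15\right) \left(-62\right) = 255 \left(-62\right) = -15810$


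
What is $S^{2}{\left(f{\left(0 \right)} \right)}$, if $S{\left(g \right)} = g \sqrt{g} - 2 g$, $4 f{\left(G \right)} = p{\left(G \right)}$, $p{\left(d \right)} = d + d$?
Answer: $0$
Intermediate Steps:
$p{\left(d \right)} = 2 d$
$f{\left(G \right)} = \frac{G}{2}$ ($f{\left(G \right)} = \frac{2 G}{4} = \frac{G}{2}$)
$S{\left(g \right)} = g^{\frac{3}{2}} - 2 g$
$S^{2}{\left(f{\left(0 \right)} \right)} = \left(\left(\frac{1}{2} \cdot 0\right)^{\frac{3}{2}} - 2 \cdot \frac{1}{2} \cdot 0\right)^{2} = \left(0^{\frac{3}{2}} - 0\right)^{2} = \left(0 + 0\right)^{2} = 0^{2} = 0$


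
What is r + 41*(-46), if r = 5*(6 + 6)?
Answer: -1826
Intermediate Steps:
r = 60 (r = 5*12 = 60)
r + 41*(-46) = 60 + 41*(-46) = 60 - 1886 = -1826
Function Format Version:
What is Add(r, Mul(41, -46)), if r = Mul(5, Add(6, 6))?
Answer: -1826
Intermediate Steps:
r = 60 (r = Mul(5, 12) = 60)
Add(r, Mul(41, -46)) = Add(60, Mul(41, -46)) = Add(60, -1886) = -1826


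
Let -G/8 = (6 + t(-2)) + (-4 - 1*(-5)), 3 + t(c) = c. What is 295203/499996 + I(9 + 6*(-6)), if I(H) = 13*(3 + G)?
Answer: -84204121/499996 ≈ -168.41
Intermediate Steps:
t(c) = -3 + c
G = -16 (G = -8*((6 + (-3 - 2)) + (-4 - 1*(-5))) = -8*((6 - 5) + (-4 + 5)) = -8*(1 + 1) = -8*2 = -16)
I(H) = -169 (I(H) = 13*(3 - 16) = 13*(-13) = -169)
295203/499996 + I(9 + 6*(-6)) = 295203/499996 - 169 = -84204121/499996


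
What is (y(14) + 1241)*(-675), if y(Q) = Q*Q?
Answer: -969975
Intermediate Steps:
y(Q) = Q²
(y(14) + 1241)*(-675) = (14² + 1241)*(-675) = (196 + 1241)*(-675) = 1437*(-675) = -969975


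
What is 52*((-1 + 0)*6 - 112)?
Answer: -6136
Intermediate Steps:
52*((-1 + 0)*6 - 112) = 52*(-1*6 - 112) = 52*(-6 - 112) = 52*(-118) = -6136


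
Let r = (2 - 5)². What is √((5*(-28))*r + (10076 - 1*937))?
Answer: √7879 ≈ 88.764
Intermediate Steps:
r = 9 (r = (-3)² = 9)
√((5*(-28))*r + (10076 - 1*937)) = √((5*(-28))*9 + (10076 - 1*937)) = √(-140*9 + (10076 - 937)) = √(-1260 + 9139) = √7879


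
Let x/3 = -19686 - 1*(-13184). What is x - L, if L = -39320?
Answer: 19814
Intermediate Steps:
x = -19506 (x = 3*(-19686 - 1*(-13184)) = 3*(-19686 + 13184) = 3*(-6502) = -19506)
x - L = -19506 - 1*(-39320) = -19506 + 39320 = 19814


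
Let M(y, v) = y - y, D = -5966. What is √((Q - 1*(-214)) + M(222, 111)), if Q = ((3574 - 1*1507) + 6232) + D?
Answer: 3*√283 ≈ 50.468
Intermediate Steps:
M(y, v) = 0
Q = 2333 (Q = ((3574 - 1*1507) + 6232) - 5966 = ((3574 - 1507) + 6232) - 5966 = (2067 + 6232) - 5966 = 8299 - 5966 = 2333)
√((Q - 1*(-214)) + M(222, 111)) = √((2333 - 1*(-214)) + 0) = √((2333 + 214) + 0) = √(2547 + 0) = √2547 = 3*√283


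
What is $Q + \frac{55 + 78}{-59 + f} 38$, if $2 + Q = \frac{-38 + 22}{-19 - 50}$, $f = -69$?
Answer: $- \frac{182171}{4416} \approx -41.253$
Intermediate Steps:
$Q = - \frac{122}{69}$ ($Q = -2 + \frac{-38 + 22}{-19 - 50} = -2 - \frac{16}{-69} = -2 - - \frac{16}{69} = -2 + \frac{16}{69} = - \frac{122}{69} \approx -1.7681$)
$Q + \frac{55 + 78}{-59 + f} 38 = - \frac{122}{69} + \frac{55 + 78}{-59 - 69} \cdot 38 = - \frac{122}{69} + \frac{133}{-128} \cdot 38 = - \frac{122}{69} + 133 \left(- \frac{1}{128}\right) 38 = - \frac{122}{69} - \frac{2527}{64} = - \frac{182171}{4416}$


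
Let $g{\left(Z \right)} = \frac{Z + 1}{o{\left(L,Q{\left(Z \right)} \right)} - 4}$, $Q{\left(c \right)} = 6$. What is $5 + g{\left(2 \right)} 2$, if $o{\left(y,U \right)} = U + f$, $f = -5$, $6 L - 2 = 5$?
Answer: $3$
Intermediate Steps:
$L = \frac{7}{6}$ ($L = \frac{1}{3} + \frac{1}{6} \cdot 5 = \frac{1}{3} + \frac{5}{6} = \frac{7}{6} \approx 1.1667$)
$o{\left(y,U \right)} = -5 + U$ ($o{\left(y,U \right)} = U - 5 = -5 + U$)
$g{\left(Z \right)} = - \frac{1}{3} - \frac{Z}{3}$ ($g{\left(Z \right)} = \frac{Z + 1}{\left(-5 + 6\right) - 4} = \frac{1 + Z}{1 - 4} = \frac{1 + Z}{-3} = \left(1 + Z\right) \left(- \frac{1}{3}\right) = - \frac{1}{3} - \frac{Z}{3}$)
$5 + g{\left(2 \right)} 2 = 5 + \left(- \frac{1}{3} - \frac{2}{3}\right) 2 = 5 - 2 = 3$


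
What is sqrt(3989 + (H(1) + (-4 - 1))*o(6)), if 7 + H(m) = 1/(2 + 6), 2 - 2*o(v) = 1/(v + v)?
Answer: sqrt(2291109)/24 ≈ 63.068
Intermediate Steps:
o(v) = 1 - 1/(4*v) (o(v) = 1 - 1/(2*(v + v)) = 1 - 1/(2*v)/2 = 1 - 1/(4*v))
H(m) = -55/8 (H(m) = -7 + 1/(2 + 6) = -7 + 1/8 = -55/8)
sqrt(3989 + (H(1) + (-4 - 1))*o(6)) = sqrt(3989 + (-55/8 + (-4 - 1))*((-1/4 + 6)/6)) = sqrt(3989 + (-55/8 - 5)*((1/6)*(23/4))) = sqrt(3989 - 95/8*23/24) = sqrt(3989 - 2185/192) = sqrt(763703/192) = sqrt(2291109)/24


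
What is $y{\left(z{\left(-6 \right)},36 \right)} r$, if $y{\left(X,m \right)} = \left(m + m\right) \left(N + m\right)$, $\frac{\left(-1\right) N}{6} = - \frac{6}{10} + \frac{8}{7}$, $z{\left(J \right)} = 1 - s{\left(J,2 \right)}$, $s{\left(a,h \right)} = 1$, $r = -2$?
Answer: $- \frac{165024}{35} \approx -4715.0$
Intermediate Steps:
$z{\left(J \right)} = 0$ ($z{\left(J \right)} = 1 - 1 = 0$)
$N = - \frac{114}{35}$ ($N = - 6 \left(- \frac{6}{10} + \frac{8}{7}\right) = - 6 \left(\left(-6\right) \frac{1}{10} + 8 \cdot \frac{1}{7}\right) = - 6 \left(- \frac{3}{5} + \frac{8}{7}\right) = \left(-6\right) \frac{19}{35} = - \frac{114}{35} \approx -3.2571$)
$y{\left(X,m \right)} = 2 m \left(- \frac{114}{35} + m\right)$ ($y{\left(X,m \right)} = \left(m + m\right) \left(- \frac{114}{35} + m\right) = 2 m \left(- \frac{114}{35} + m\right)$)
$y{\left(z{\left(-6 \right)},36 \right)} r = \frac{2}{35} \cdot 36 \left(-114 + 35 \cdot 36\right) \left(-2\right) = \frac{2}{35} \cdot 36 \left(-114 + 1260\right) \left(-2\right) = \frac{2}{35} \cdot 36 \cdot 1146 \left(-2\right) = \frac{82512}{35} \left(-2\right) = - \frac{165024}{35}$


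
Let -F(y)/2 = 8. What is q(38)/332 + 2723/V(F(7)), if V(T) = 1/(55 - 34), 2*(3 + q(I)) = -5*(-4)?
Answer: 18984763/332 ≈ 57183.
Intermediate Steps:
q(I) = 7 (q(I) = -3 + (-5*(-4))/2 = -3 + (½)*20 = -3 + 10 = 7)
F(y) = -16 (F(y) = -2*8 = -16)
V(T) = 1/21
q(38)/332 + 2723/V(F(7)) = 7/332 + 2723/(1/21) = 7*(1/332) + 2723*21 = 7/332 + 57183 = 18984763/332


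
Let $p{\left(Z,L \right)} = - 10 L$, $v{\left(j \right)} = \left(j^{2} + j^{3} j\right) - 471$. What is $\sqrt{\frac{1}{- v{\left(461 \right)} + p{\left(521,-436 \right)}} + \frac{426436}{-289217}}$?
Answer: $\frac{i \sqrt{251587509037785214934901975256191}}{13062596612998427} \approx 1.2143 i$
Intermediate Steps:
$v{\left(j \right)} = -471 + j^{2} + j^{4}$ ($v{\left(j \right)} = \left(j^{2} + j^{4}\right) - 471 = -471 + j^{2} + j^{4}$)
$\sqrt{\frac{1}{- v{\left(461 \right)} + p{\left(521,-436 \right)}} + \frac{426436}{-289217}} = \sqrt{\frac{1}{- (-471 + 461^{2} + 461^{4}) - -4360} + \frac{426436}{-289217}} = \sqrt{\frac{1}{- (-471 + 212521 + 45165175441) + 4360} + 426436 \left(- \frac{1}{289217}\right)} = \sqrt{\frac{1}{\left(-1\right) 45165387491 + 4360} - \frac{426436}{289217}} = \sqrt{\frac{1}{-45165387491 + 4360} - \frac{426436}{289217}} = \sqrt{\frac{1}{-45165383131} - \frac{426436}{289217}} = \sqrt{- \frac{1}{45165383131} - \frac{426436}{289217}} = \sqrt{- \frac{19260145321140333}{13062596612998427}} = \frac{i \sqrt{251587509037785214934901975256191}}{13062596612998427}$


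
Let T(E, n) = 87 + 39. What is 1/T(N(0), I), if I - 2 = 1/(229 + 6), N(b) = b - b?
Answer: 1/126 ≈ 0.0079365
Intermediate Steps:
N(b) = 0
I = 471/235 (I = 2 + 1/(229 + 6) = 2 + 1/235 = 471/235 ≈ 2.0043)
T(E, n) = 126
1/T(N(0), I) = 1/126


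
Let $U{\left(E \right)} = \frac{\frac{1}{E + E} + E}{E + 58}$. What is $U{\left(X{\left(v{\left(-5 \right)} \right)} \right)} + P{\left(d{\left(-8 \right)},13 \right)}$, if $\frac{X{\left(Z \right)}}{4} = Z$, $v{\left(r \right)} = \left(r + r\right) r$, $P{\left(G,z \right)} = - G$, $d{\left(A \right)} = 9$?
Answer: $- \frac{282933}{34400} \approx -8.2248$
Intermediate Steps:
$v{\left(r \right)} = 2 r^{2}$ ($v{\left(r \right)} = 2 r r = 2 r^{2}$)
$X{\left(Z \right)} = 4 Z$
$U{\left(E \right)} = \frac{E + \frac{1}{2 E}}{58 + E}$ ($U{\left(E \right)} = \frac{\frac{1}{2 E} + E}{58 + E} = \frac{E + \frac{1}{2 E}}{58 + E}$)
$U{\left(X{\left(v{\left(-5 \right)} \right)} \right)} + P{\left(d{\left(-8 \right)},13 \right)} = \frac{\frac{1}{2} + \left(4 \cdot 2 \left(-5\right)^{2}\right)^{2}}{4 \cdot 2 \left(-5\right)^{2} \left(58 + 4 \cdot 2 \left(-5\right)^{2}\right)} - 9 = \frac{\frac{1}{2} + \left(4 \cdot 2 \cdot 25\right)^{2}}{4 \cdot 2 \cdot 25 \left(58 + 4 \cdot 2 \cdot 25\right)} - 9 = \frac{\frac{1}{2} + \left(4 \cdot 50\right)^{2}}{4 \cdot 50 \left(58 + 4 \cdot 50\right)} - 9 = \frac{\frac{1}{2} + 200^{2}}{200 \left(58 + 200\right)} - 9 = \frac{\frac{1}{2} + 40000}{200 \cdot 258} - 9 = \frac{1}{200} \cdot \frac{1}{258} \cdot \frac{80001}{2} - 9 = \frac{26667}{34400} - 9 = - \frac{282933}{34400}$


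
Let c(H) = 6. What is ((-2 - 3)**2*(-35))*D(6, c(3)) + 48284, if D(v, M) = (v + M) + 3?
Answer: 35159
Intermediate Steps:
D(v, M) = 3 + M + v (D(v, M) = (M + v) + 3 = 3 + M + v)
((-2 - 3)**2*(-35))*D(6, c(3)) + 48284 = ((-2 - 3)**2*(-35))*(3 + 6 + 6) + 48284 = ((-5)**2*(-35))*15 + 48284 = (25*(-35))*15 + 48284 = -875*15 + 48284 = -13125 + 48284 = 35159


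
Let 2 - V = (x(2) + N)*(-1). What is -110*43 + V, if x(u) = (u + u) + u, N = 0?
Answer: -4722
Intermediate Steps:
x(u) = 3*u (x(u) = 2*u + u = 3*u)
V = 8 (V = 2 - (3*2 + 0)*(-1) = 2 - (6 + 0)*(-1) = 2 - 6*(-1) = 2 - 1*(-6) = 2 + 6 = 8)
-110*43 + V = -110*43 + 8 = -4730 + 8 = -4722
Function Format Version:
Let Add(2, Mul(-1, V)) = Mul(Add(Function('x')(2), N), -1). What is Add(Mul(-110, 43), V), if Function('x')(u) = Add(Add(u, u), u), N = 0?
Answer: -4722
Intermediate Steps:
Function('x')(u) = Mul(3, u) (Function('x')(u) = Add(Mul(2, u), u) = Mul(3, u))
V = 8 (V = Add(2, Mul(-1, Mul(Add(Mul(3, 2), 0), -1))) = Add(2, Mul(-1, Mul(Add(6, 0), -1))) = Add(2, Mul(-1, Mul(6, -1))) = Add(2, Mul(-1, -6)) = Add(2, 6) = 8)
Add(Mul(-110, 43), V) = Add(Mul(-110, 43), 8) = Add(-4730, 8) = -4722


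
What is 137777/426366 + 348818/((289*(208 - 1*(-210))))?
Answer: 82683936271/25752932766 ≈ 3.2107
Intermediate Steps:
137777/426366 + 348818/((289*(208 - 1*(-210)))) = 137777*(1/426366) + 348818/((289*(208 + 210))) = 137777/426366 + 348818/((289*418)) = 137777/426366 + 348818/120802 = 137777/426366 + 348818*(1/120802) = 137777/426366 + 174409/60401 = 82683936271/25752932766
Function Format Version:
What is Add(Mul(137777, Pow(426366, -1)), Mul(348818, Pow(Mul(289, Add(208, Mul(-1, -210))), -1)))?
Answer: Rational(82683936271, 25752932766) ≈ 3.2107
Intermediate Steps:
Add(Mul(137777, Pow(426366, -1)), Mul(348818, Pow(Mul(289, Add(208, Mul(-1, -210))), -1))) = Add(Mul(137777, Rational(1, 426366)), Mul(348818, Pow(Mul(289, Add(208, 210)), -1))) = Add(Rational(137777, 426366), Mul(348818, Pow(Mul(289, 418), -1))) = Add(Rational(137777, 426366), Mul(348818, Pow(120802, -1))) = Add(Rational(137777, 426366), Mul(348818, Rational(1, 120802))) = Add(Rational(137777, 426366), Rational(174409, 60401)) = Rational(82683936271, 25752932766)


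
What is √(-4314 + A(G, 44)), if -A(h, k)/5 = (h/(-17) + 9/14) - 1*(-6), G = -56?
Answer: I*√247176566/238 ≈ 66.058*I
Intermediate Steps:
A(h, k) = -465/14 + 5*h/17 (A(h, k) = -5*((h/(-17) + 9/14) - 1*(-6)) = -5*((h*(-1/17) + 9*(1/14)) + 6) = -5*((-h/17 + 9/14) + 6) = -5*((9/14 - h/17) + 6) = -5*(93/14 - h/17) = -465/14 + 5*h/17)
√(-4314 + A(G, 44)) = √(-4314 + (-465/14 + (5/17)*(-56))) = √(-4314 + (-465/14 - 280/17)) = √(-4314 - 11825/238) = √(-1038557/238) = I*√247176566/238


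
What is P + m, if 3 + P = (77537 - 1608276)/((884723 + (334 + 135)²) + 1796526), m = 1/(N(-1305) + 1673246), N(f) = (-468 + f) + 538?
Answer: -5703991548283/1616951677770 ≈ -3.5276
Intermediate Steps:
N(f) = 70 + f
m = 1/1672011 (m = 1/((70 - 1305) + 1673246) = 1/(-1235 + 1673246) = 1/1672011 ≈ 5.9808e-7)
P = -10234369/2901210 (P = -3 + (77537 - 1608276)/((884723 + (334 + 135)²) + 1796526) = -3 - 1530739/((884723 + 469²) + 1796526) = -3 - 1530739/((884723 + 219961) + 1796526) = -3 - 1530739/(1104684 + 1796526) = -3 - 1530739/2901210 = -10234369/2901210 ≈ -3.5276)
P + m = -10234369/2901210 + 1/1672011 = -5703991548283/1616951677770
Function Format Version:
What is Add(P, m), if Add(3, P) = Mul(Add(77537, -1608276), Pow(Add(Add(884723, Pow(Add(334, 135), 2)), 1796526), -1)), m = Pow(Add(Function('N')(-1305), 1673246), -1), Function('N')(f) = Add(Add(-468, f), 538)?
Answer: Rational(-5703991548283, 1616951677770) ≈ -3.5276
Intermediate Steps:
Function('N')(f) = Add(70, f)
m = Rational(1, 1672011) (m = Pow(Add(Add(70, -1305), 1673246), -1) = Pow(Add(-1235, 1673246), -1) = Pow(1672011, -1) = Rational(1, 1672011) ≈ 5.9808e-7)
P = Rational(-10234369, 2901210) (P = Add(-3, Mul(Add(77537, -1608276), Pow(Add(Add(884723, Pow(Add(334, 135), 2)), 1796526), -1))) = Add(-3, Mul(-1530739, Pow(Add(Add(884723, Pow(469, 2)), 1796526), -1))) = Add(-3, Mul(-1530739, Pow(Add(Add(884723, 219961), 1796526), -1))) = Add(-3, Mul(-1530739, Pow(Add(1104684, 1796526), -1))) = Add(-3, Mul(-1530739, Pow(2901210, -1))) = Add(-3, Mul(-1530739, Rational(1, 2901210))) = Add(-3, Rational(-1530739, 2901210)) = Rational(-10234369, 2901210) ≈ -3.5276)
Add(P, m) = Add(Rational(-10234369, 2901210), Rational(1, 1672011)) = Rational(-5703991548283, 1616951677770)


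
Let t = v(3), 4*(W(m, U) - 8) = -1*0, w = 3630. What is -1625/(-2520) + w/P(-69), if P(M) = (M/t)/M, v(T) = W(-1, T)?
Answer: 14636485/504 ≈ 29041.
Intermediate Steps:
W(m, U) = 8 (W(m, U) = 8 + (-1*0)/4 = 8 + (¼)*0 = 8 + 0 = 8)
v(T) = 8
t = 8
P(M) = ⅛ (P(M) = (M/8)/M = ⅛)
-1625/(-2520) + w/P(-69) = -1625/(-2520) + 3630/(⅛) = -1625*(-1/2520) + 3630*8 = 325/504 + 29040 = 14636485/504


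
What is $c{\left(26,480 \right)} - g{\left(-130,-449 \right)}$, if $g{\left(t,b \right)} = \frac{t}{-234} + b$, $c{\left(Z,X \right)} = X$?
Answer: $\frac{8356}{9} \approx 928.44$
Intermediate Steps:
$g{\left(t,b \right)} = b - \frac{t}{234}$ ($g{\left(t,b \right)} = t \left(- \frac{1}{234}\right) + b = - \frac{t}{234} + b = b - \frac{t}{234}$)
$c{\left(26,480 \right)} - g{\left(-130,-449 \right)} = 480 - \left(-449 - - \frac{5}{9}\right) = 480 - \left(-449 + \frac{5}{9}\right) = 480 - - \frac{4036}{9} = 480 + \frac{4036}{9} = \frac{8356}{9}$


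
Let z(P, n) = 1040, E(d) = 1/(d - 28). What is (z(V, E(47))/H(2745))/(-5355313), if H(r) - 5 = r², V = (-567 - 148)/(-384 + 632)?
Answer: -104/4035244411439 ≈ -2.5773e-11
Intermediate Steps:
E(d) = 1/(-28 + d)
V = -715/248 ≈ -2.8831
H(r) = 5 + r²
(z(V, E(47))/H(2745))/(-5355313) = (1040/(5 + 2745²))/(-5355313) = (1040/(5 + 7535025))*(-1/5355313) = (1040/7535030)*(-1/5355313) = (1040*(1/7535030))*(-1/5355313) = (104/753503)*(-1/5355313) = -104/4035244411439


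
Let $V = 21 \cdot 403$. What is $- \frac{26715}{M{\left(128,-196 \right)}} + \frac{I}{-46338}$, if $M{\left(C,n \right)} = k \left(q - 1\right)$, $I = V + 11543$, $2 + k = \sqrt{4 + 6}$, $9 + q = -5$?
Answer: $\frac{13744660}{23169} + \frac{1781 \sqrt{10}}{6} \approx 1531.9$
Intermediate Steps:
$q = -14$ ($q = -9 - 5 = -14$)
$k = -2 + \sqrt{10}$ ($k = -2 + \sqrt{4 + 6} = -2 + \sqrt{10} \approx 1.1623$)
$V = 8463$
$I = 20006$ ($I = 8463 + 11543 = 20006$)
$M{\left(C,n \right)} = 30 - 15 \sqrt{10}$ ($M{\left(C,n \right)} = \left(-2 + \sqrt{10}\right) \left(-14 - 1\right) = \left(-2 + \sqrt{10}\right) \left(-15\right) = 30 - 15 \sqrt{10}$)
$- \frac{26715}{M{\left(128,-196 \right)}} + \frac{I}{-46338} = - \frac{26715}{30 - 15 \sqrt{10}} + \frac{20006}{-46338} = - \frac{26715}{30 - 15 \sqrt{10}} + 20006 \left(- \frac{1}{46338}\right) = - \frac{26715}{30 - 15 \sqrt{10}} - \frac{10003}{23169} = - \frac{10003}{23169} - \frac{26715}{30 - 15 \sqrt{10}}$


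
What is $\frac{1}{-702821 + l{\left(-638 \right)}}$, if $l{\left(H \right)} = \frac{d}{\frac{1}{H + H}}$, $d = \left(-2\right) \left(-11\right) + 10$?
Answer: $- \frac{1}{743653} \approx -1.3447 \cdot 10^{-6}$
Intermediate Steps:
$d = 32$ ($d = 22 + 10 = 32$)
$l{\left(H \right)} = 64 H$ ($l{\left(H \right)} = \frac{32}{\frac{1}{H + H}} = \frac{32}{\frac{1}{2 H}} = \frac{32}{\frac{1}{2} \frac{1}{H}} = 32 \cdot 2 H = 64 H$)
$\frac{1}{-702821 + l{\left(-638 \right)}} = \frac{1}{-702821 + 64 \left(-638\right)} = \frac{1}{-702821 - 40832} = \frac{1}{-743653} = - \frac{1}{743653}$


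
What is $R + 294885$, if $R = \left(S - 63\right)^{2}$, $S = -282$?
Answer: $413910$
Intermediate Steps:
$R = 119025$ ($R = \left(-282 - 63\right)^{2} = \left(-345\right)^{2} = 119025$)
$R + 294885 = 119025 + 294885 = 413910$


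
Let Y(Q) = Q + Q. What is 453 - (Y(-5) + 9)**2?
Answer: 452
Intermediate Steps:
Y(Q) = 2*Q
453 - (Y(-5) + 9)**2 = 453 - (2*(-5) + 9)**2 = 453 - (-10 + 9)**2 = 453 - 1*(-1)**2 = 453 - 1*1 = 453 - 1 = 452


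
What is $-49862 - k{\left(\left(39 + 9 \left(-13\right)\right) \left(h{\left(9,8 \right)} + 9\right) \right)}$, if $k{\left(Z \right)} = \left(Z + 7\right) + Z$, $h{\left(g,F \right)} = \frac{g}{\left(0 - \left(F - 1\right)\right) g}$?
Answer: $- \frac{339411}{7} \approx -48487.0$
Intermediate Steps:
$h{\left(g,F \right)} = \frac{1}{1 - F}$ ($h{\left(g,F \right)} = \frac{g}{\left(0 - \left(F - 1\right)\right) g} = \frac{g}{\left(0 - \left(-1 + F\right)\right) g} = \frac{g}{\left(1 - F\right) g} = \frac{g}{g \left(1 - F\right)} = g \frac{1}{g \left(1 - F\right)} = \frac{1}{1 - F}$)
$k{\left(Z \right)} = 7 + 2 Z$ ($k{\left(Z \right)} = \left(7 + Z\right) + Z = 7 + 2 Z$)
$-49862 - k{\left(\left(39 + 9 \left(-13\right)\right) \left(h{\left(9,8 \right)} + 9\right) \right)} = -49862 - \left(7 + 2 \left(39 + 9 \left(-13\right)\right) \left(- \frac{1}{-1 + 8} + 9\right)\right) = -49862 - \left(7 + 2 \left(39 - 117\right) \left(- \frac{1}{7} + 9\right)\right) = -49862 - \left(7 + 2 \left(- 78 \left(\left(-1\right) \frac{1}{7} + 9\right)\right)\right) = -49862 - \left(7 + 2 \left(- 78 \left(- \frac{1}{7} + 9\right)\right)\right) = -49862 - \left(7 + 2 \left(\left(-78\right) \frac{62}{7}\right)\right) = -49862 - \left(7 + 2 \left(- \frac{4836}{7}\right)\right) = -49862 - \left(7 - \frac{9672}{7}\right) = -49862 - - \frac{9623}{7} = -49862 + \frac{9623}{7} = - \frac{339411}{7}$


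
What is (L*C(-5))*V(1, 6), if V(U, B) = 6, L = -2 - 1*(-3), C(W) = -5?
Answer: -30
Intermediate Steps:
L = 1 (L = -2 + 3 = 1)
(L*C(-5))*V(1, 6) = (1*(-5))*6 = -5*6 = -30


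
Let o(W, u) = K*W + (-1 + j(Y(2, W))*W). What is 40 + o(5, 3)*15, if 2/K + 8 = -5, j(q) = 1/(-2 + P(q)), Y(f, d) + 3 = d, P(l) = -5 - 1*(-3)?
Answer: -275/52 ≈ -5.2885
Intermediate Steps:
P(l) = -2 (P(l) = -5 + 3 = -2)
Y(f, d) = -3 + d
j(q) = -¼ (j(q) = 1/(-2 - 2) = 1/(-4) = -¼)
K = -2/13 (K = 2/(-8 - 5) = 2/(-13) = 2*(-1/13) = -2/13 ≈ -0.15385)
o(W, u) = -1 - 21*W/52 (o(W, u) = -2*W/13 + (-1 - W/4) = -1 - 21*W/52)
40 + o(5, 3)*15 = 40 + (-1 - 21/52*5)*15 = 40 + (-1 - 105/52)*15 = 40 - 157/52*15 = 40 - 2355/52 = -275/52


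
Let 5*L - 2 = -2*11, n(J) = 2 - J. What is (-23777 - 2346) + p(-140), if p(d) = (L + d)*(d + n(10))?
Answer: -4811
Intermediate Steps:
L = -4 (L = ⅖ + (-2*11)/5 = ⅖ + (⅕)*(-22) = ⅖ - 22/5 = -4)
p(d) = (-8 + d)*(-4 + d) (p(d) = (-4 + d)*(d + (2 - 1*10)) = (-4 + d)*(d + (2 - 10)) = (-4 + d)*(d - 8) = (-4 + d)*(-8 + d) = (-8 + d)*(-4 + d))
(-23777 - 2346) + p(-140) = (-23777 - 2346) + (32 + (-140)² - 12*(-140)) = -26123 + (32 + 19600 + 1680) = -26123 + 21312 = -4811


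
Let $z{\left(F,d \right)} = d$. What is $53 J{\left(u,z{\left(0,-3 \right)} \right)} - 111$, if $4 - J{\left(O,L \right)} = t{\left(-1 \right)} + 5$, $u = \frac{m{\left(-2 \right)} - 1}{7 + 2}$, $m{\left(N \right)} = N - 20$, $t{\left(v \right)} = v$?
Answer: $-111$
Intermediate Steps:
$m{\left(N \right)} = -20 + N$ ($m{\left(N \right)} = N - 20 = -20 + N$)
$u = - \frac{23}{9}$ ($u = \frac{\left(-20 - 2\right) - 1}{7 + 2} = \frac{-22 - 1}{9} = \left(-23\right) \frac{1}{9} = - \frac{23}{9} \approx -2.5556$)
$J{\left(O,L \right)} = 0$ ($J{\left(O,L \right)} = 4 - \left(-1 + 5\right) = 4 - 4 = 0$)
$53 J{\left(u,z{\left(0,-3 \right)} \right)} - 111 = 53 \cdot 0 - 111 = 0 - 111 = -111$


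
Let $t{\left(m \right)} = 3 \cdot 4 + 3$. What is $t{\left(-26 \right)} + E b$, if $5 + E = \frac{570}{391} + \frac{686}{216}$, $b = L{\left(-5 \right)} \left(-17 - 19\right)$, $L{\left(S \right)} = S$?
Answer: $- \frac{59740}{1173} \approx -50.929$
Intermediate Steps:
$t{\left(m \right)} = 15$ ($t{\left(m \right)} = 12 + 3 = 15$)
$b = 180$ ($b = - 5 \left(-17 - 19\right) = \left(-5\right) \left(-36\right) = 180$)
$E = - \frac{15467}{42228}$ ($E = -5 + \left(\frac{570}{391} + \frac{686}{216}\right) = -5 + \left(570 \cdot \frac{1}{391} + 686 \cdot \frac{1}{216}\right) = -5 + \left(\frac{570}{391} + \frac{343}{108}\right) = -5 + \frac{195673}{42228} = - \frac{15467}{42228} \approx -0.36627$)
$t{\left(-26 \right)} + E b = 15 - \frac{77335}{1173} = - \frac{59740}{1173}$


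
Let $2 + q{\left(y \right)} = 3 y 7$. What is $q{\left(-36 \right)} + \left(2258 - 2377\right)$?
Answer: $-877$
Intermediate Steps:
$q{\left(y \right)} = -2 + 21 y$ ($q{\left(y \right)} = -2 + 3 y 7 = -2 + 3 \cdot 7 y = -2 + 21 y$)
$q{\left(-36 \right)} + \left(2258 - 2377\right) = \left(-2 + 21 \left(-36\right)\right) + \left(2258 - 2377\right) = \left(-2 - 756\right) - 119 = -758 - 119 = -877$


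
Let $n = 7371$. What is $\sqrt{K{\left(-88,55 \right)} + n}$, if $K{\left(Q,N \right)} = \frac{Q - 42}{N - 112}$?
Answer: $\frac{\sqrt{23955789}}{57} \approx 85.868$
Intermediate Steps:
$K{\left(Q,N \right)} = \frac{-42 + Q}{-112 + N}$
$\sqrt{K{\left(-88,55 \right)} + n} = \sqrt{\frac{-42 - 88}{-112 + 55} + 7371} = \sqrt{\frac{1}{-57} \left(-130\right) + 7371} = \sqrt{\left(- \frac{1}{57}\right) \left(-130\right) + 7371} = \sqrt{\frac{130}{57} + 7371} = \sqrt{\frac{420277}{57}} = \frac{\sqrt{23955789}}{57}$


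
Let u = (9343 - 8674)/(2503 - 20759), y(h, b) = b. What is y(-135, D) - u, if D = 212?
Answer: 3870941/18256 ≈ 212.04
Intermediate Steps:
u = -669/18256 (u = 669/(-18256) = 669*(-1/18256) = -669/18256 ≈ -0.036645)
y(-135, D) - u = 212 - 1*(-669/18256) = 212 + 669/18256 = 3870941/18256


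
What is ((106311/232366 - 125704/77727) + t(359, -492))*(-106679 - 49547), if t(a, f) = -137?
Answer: 194916810537983513/9030556041 ≈ 2.1584e+7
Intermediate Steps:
((106311/232366 - 125704/77727) + t(359, -492))*(-106679 - 49547) = ((106311/232366 - 125704/77727) - 137)*(-106679 - 49547) = ((106311*(1/232366) - 125704*1/77727) - 137)*(-156226) = ((106311/232366 - 125704/77727) - 137)*(-156226) = (-20946100567/18061112082 - 137)*(-156226) = -2495318455801/18061112082*(-156226) = 194916810537983513/9030556041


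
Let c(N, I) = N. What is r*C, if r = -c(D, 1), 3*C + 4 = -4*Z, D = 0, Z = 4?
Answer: 0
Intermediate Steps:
C = -20/3 (C = -4/3 + (-4*4)/3 = -4/3 + (⅓)*(-16) = -4/3 - 16/3 = -20/3 ≈ -6.6667)
r = 0 (r = -1*0 = 0)
r*C = 0*(-20/3) = 0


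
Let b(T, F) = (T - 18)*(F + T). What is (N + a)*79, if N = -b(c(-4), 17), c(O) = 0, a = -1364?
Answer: -83582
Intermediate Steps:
b(T, F) = (-18 + T)*(F + T)
N = 306 (N = -(0² - 18*17 - 18*0 + 17*0) = -(0 - 306 + 0 + 0) = -1*(-306) = 306)
(N + a)*79 = (306 - 1364)*79 = -1058*79 = -83582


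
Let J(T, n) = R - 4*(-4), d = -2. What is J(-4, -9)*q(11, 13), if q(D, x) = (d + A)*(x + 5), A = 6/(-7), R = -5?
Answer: -3960/7 ≈ -565.71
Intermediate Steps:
A = -6/7 (A = 6*(-⅐) = -6/7 ≈ -0.85714)
J(T, n) = 11 (J(T, n) = -5 - 4*(-4) = -5 + 16 = 11)
q(D, x) = -100/7 - 20*x/7 (q(D, x) = (-2 - 6/7)*(x + 5) = -20*(5 + x)/7 = -100/7 - 20*x/7)
J(-4, -9)*q(11, 13) = 11*(-100/7 - 20/7*13) = 11*(-100/7 - 260/7) = 11*(-360/7) = -3960/7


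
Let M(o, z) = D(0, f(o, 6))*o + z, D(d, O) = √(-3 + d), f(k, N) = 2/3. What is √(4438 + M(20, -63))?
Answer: √(4375 + 20*I*√3) ≈ 66.144 + 0.2619*I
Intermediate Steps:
f(k, N) = ⅔ (f(k, N) = 2*(⅓) = ⅔)
M(o, z) = z + I*o*√3 (M(o, z) = √(-3 + 0)*o + z = √(-3)*o + z = (I*√3)*o + z = I*o*√3 + z = z + I*o*√3)
√(4438 + M(20, -63)) = √(4438 + (-63 + I*20*√3)) = √(4438 + (-63 + 20*I*√3)) = √(4375 + 20*I*√3)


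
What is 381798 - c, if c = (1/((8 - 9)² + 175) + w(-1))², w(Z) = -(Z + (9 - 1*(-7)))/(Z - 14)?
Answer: 11826543519/30976 ≈ 3.8180e+5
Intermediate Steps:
w(Z) = -(16 + Z)/(-14 + Z) (w(Z) = -(Z + (9 + 7))/(-14 + Z) = -(Z + 16)/(-14 + Z) = -(16 + Z)/(-14 + Z))
c = 31329/30976 (c = (1/((8 - 9)² + 175) + (-16 - 1*(-1))/(-14 - 1))² = (1/((-1)² + 175) + (-16 + 1)/(-15))² = (1/(1 + 175) - 1/15*(-15))² = (1/176 + 1)² = (177/176)² = 31329/30976 ≈ 1.0114)
381798 - c = 381798 - 1*31329/30976 = 381798 - 31329/30976 = 11826543519/30976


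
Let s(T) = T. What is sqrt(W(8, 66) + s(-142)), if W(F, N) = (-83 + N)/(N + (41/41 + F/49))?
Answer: I*sqrt(1540698105)/3291 ≈ 11.927*I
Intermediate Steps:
W(F, N) = (-83 + N)/(1 + N + F/49) (W(F, N) = (-83 + N)/(N + (41*(1/41) + F*(1/49))) = (-83 + N)/(N + (1 + F/49)) = (-83 + N)/(1 + N + F/49))
sqrt(W(8, 66) + s(-142)) = sqrt(49*(-83 + 66)/(49 + 8 + 49*66) - 142) = sqrt(49*(-17)/(49 + 8 + 3234) - 142) = sqrt(49*(-17)/3291 - 142) = sqrt(49*(1/3291)*(-17) - 142) = sqrt(-833/3291 - 142) = sqrt(-468155/3291) = I*sqrt(1540698105)/3291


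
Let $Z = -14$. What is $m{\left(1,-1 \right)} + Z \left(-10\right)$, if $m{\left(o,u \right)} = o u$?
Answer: $139$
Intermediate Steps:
$m{\left(1,-1 \right)} + Z \left(-10\right) = 1 \left(-1\right) - -140 = -1 + 140 = 139$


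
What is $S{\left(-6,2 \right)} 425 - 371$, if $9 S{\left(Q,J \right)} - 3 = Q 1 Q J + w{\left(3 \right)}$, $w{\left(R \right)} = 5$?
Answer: $\frac{30661}{9} \approx 3406.8$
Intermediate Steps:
$S{\left(Q,J \right)} = \frac{8}{9} + \frac{J Q^{2}}{9}$ ($S{\left(Q,J \right)} = \frac{1}{3} + \frac{Q 1 Q J + 5}{9} = \frac{1}{3} + \frac{Q Q J + 5}{9} = \frac{1}{3} + \frac{Q^{2} J + 5}{9} = \frac{1}{3} + \frac{J Q^{2} + 5}{9} = \frac{1}{3} + \frac{5 + J Q^{2}}{9} = \frac{1}{3} + \left(\frac{5}{9} + \frac{J Q^{2}}{9}\right) = \frac{8}{9} + \frac{J Q^{2}}{9}$)
$S{\left(-6,2 \right)} 425 - 371 = \left(\frac{8}{9} + \frac{1}{9} \cdot 2 \left(-6\right)^{2}\right) 425 - 371 = \left(\frac{8}{9} + \frac{1}{9} \cdot 2 \cdot 36\right) 425 - 371 = \left(\frac{8}{9} + 8\right) 425 - 371 = \frac{80}{9} \cdot 425 - 371 = \frac{34000}{9} - 371 = \frac{30661}{9}$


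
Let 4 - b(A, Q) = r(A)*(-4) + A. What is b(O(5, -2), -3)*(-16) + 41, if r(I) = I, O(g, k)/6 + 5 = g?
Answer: -23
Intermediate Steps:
O(g, k) = -30 + 6*g
b(A, Q) = 4 + 3*A (b(A, Q) = 4 - (A*(-4) + A) = 4 - (-4*A + A) = 4 - (-3)*A = 4 + 3*A)
b(O(5, -2), -3)*(-16) + 41 = (4 + 3*(-30 + 6*5))*(-16) + 41 = (4 + 3*(-30 + 30))*(-16) + 41 = (4 + 3*0)*(-16) + 41 = (4 + 0)*(-16) + 41 = 4*(-16) + 41 = -64 + 41 = -23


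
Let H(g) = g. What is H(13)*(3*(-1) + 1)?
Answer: -26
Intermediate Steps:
H(13)*(3*(-1) + 1) = 13*(3*(-1) + 1) = 13*(-3 + 1) = 13*(-2) = -26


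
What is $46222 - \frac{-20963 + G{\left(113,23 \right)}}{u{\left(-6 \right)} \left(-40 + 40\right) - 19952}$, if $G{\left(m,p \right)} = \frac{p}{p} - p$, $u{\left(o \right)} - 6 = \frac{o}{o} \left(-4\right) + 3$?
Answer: $\frac{922200359}{19952} \approx 46221.0$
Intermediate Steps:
$u{\left(o \right)} = 5$ ($u{\left(o \right)} = 6 + \left(\frac{o}{o} \left(-4\right) + 3\right) = 6 + \left(1 \left(-4\right) + 3\right) = 6 + \left(-4 + 3\right) = 6 - 1 = 5$)
$G{\left(m,p \right)} = 1 - p$
$46222 - \frac{-20963 + G{\left(113,23 \right)}}{u{\left(-6 \right)} \left(-40 + 40\right) - 19952} = 46222 - \frac{-20963 + \left(1 - 23\right)}{5 \left(-40 + 40\right) - 19952} = 46222 - \frac{-20963 + \left(1 - 23\right)}{5 \cdot 0 - 19952} = 46222 - \frac{-20963 - 22}{0 - 19952} = 46222 - - \frac{20985}{-19952} = 46222 - \left(-20985\right) \left(- \frac{1}{19952}\right) = 46222 - \frac{20985}{19952} = \frac{922200359}{19952}$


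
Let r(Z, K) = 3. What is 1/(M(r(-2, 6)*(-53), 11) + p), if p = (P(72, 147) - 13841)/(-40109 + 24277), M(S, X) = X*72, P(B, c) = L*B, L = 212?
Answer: 15832/12537521 ≈ 0.0012628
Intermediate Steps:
P(B, c) = 212*B
M(S, X) = 72*X
p = -1423/15832 (p = (212*72 - 13841)/(-40109 + 24277) = (15264 - 13841)/(-15832) = 1423*(-1/15832) = -1423/15832 ≈ -0.089881)
1/(M(r(-2, 6)*(-53), 11) + p) = 1/(72*11 - 1423/15832) = 1/(792 - 1423/15832) = 1/(12537521/15832) = 15832/12537521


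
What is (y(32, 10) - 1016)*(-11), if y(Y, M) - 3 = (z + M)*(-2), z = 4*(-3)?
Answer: 11099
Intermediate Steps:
z = -12
y(Y, M) = 27 - 2*M (y(Y, M) = 3 + (-12 + M)*(-2) = 3 + (24 - 2*M) = 27 - 2*M)
(y(32, 10) - 1016)*(-11) = ((27 - 2*10) - 1016)*(-11) = ((27 - 20) - 1016)*(-11) = (7 - 1016)*(-11) = -1009*(-11) = 11099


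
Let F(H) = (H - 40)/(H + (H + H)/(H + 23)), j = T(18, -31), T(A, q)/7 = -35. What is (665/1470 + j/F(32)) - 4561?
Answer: -1637749/462 ≈ -3544.9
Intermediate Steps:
T(A, q) = -245 (T(A, q) = 7*(-35) = -245)
j = -245
F(H) = (-40 + H)/(H + 2*H/(23 + H)) (F(H) = (-40 + H)/(H + (2*H)/(23 + H)) = (-40 + H)/(H + 2*H/(23 + H)))
(665/1470 + j/F(32)) - 4561 = (665/1470 - 245*32*(25 + 32)/(-920 + 32² - 17*32)) - 4561 = (665*(1/1470) - 245*1824/(-920 + 1024 - 544)) - 4561 = (19/42 - 245/((1/32)*(1/57)*(-440))) - 4561 = (19/42 - 245/(-55/228)) - 4561 = (19/42 - 245*(-228/55)) - 4561 = (19/42 + 11172/11) - 4561 = 469433/462 - 4561 = -1637749/462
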